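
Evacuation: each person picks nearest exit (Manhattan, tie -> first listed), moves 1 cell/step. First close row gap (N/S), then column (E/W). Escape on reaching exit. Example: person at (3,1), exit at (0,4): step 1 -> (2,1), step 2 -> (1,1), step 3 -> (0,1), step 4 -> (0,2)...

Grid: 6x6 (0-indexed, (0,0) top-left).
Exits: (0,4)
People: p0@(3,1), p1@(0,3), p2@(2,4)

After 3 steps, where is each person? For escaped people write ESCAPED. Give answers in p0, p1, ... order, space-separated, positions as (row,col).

Step 1: p0:(3,1)->(2,1) | p1:(0,3)->(0,4)->EXIT | p2:(2,4)->(1,4)
Step 2: p0:(2,1)->(1,1) | p1:escaped | p2:(1,4)->(0,4)->EXIT
Step 3: p0:(1,1)->(0,1) | p1:escaped | p2:escaped

(0,1) ESCAPED ESCAPED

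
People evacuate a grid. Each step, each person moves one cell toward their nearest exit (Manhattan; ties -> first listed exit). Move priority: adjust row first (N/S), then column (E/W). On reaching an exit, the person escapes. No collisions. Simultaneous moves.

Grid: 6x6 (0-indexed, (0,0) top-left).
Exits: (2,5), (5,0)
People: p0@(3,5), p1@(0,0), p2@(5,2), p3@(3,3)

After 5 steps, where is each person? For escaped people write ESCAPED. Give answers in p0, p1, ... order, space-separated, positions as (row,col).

Step 1: p0:(3,5)->(2,5)->EXIT | p1:(0,0)->(1,0) | p2:(5,2)->(5,1) | p3:(3,3)->(2,3)
Step 2: p0:escaped | p1:(1,0)->(2,0) | p2:(5,1)->(5,0)->EXIT | p3:(2,3)->(2,4)
Step 3: p0:escaped | p1:(2,0)->(3,0) | p2:escaped | p3:(2,4)->(2,5)->EXIT
Step 4: p0:escaped | p1:(3,0)->(4,0) | p2:escaped | p3:escaped
Step 5: p0:escaped | p1:(4,0)->(5,0)->EXIT | p2:escaped | p3:escaped

ESCAPED ESCAPED ESCAPED ESCAPED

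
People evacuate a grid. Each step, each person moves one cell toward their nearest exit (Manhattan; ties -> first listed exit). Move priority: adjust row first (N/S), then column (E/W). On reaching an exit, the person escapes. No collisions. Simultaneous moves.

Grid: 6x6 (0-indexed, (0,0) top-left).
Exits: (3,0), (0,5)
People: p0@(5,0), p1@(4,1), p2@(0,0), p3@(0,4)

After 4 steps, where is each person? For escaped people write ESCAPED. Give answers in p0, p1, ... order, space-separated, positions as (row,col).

Step 1: p0:(5,0)->(4,0) | p1:(4,1)->(3,1) | p2:(0,0)->(1,0) | p3:(0,4)->(0,5)->EXIT
Step 2: p0:(4,0)->(3,0)->EXIT | p1:(3,1)->(3,0)->EXIT | p2:(1,0)->(2,0) | p3:escaped
Step 3: p0:escaped | p1:escaped | p2:(2,0)->(3,0)->EXIT | p3:escaped

ESCAPED ESCAPED ESCAPED ESCAPED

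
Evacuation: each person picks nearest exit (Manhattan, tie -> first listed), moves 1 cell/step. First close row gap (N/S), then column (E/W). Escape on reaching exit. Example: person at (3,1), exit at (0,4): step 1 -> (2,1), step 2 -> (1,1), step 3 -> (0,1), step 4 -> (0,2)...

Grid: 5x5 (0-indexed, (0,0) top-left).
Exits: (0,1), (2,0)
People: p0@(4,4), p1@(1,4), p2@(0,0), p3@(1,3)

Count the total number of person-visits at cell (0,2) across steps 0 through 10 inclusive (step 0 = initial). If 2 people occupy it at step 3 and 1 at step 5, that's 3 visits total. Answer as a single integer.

Step 0: p0@(4,4) p1@(1,4) p2@(0,0) p3@(1,3) -> at (0,2): 0 [-], cum=0
Step 1: p0@(3,4) p1@(0,4) p2@ESC p3@(0,3) -> at (0,2): 0 [-], cum=0
Step 2: p0@(2,4) p1@(0,3) p2@ESC p3@(0,2) -> at (0,2): 1 [p3], cum=1
Step 3: p0@(2,3) p1@(0,2) p2@ESC p3@ESC -> at (0,2): 1 [p1], cum=2
Step 4: p0@(2,2) p1@ESC p2@ESC p3@ESC -> at (0,2): 0 [-], cum=2
Step 5: p0@(2,1) p1@ESC p2@ESC p3@ESC -> at (0,2): 0 [-], cum=2
Step 6: p0@ESC p1@ESC p2@ESC p3@ESC -> at (0,2): 0 [-], cum=2
Total visits = 2

Answer: 2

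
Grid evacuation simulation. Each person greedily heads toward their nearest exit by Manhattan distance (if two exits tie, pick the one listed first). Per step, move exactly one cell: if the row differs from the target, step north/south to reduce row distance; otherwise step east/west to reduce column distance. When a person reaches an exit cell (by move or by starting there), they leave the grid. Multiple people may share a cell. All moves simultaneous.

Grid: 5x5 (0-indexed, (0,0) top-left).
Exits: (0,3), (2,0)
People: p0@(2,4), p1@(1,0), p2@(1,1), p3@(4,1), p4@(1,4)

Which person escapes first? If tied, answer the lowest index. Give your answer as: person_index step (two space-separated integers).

Answer: 1 1

Derivation:
Step 1: p0:(2,4)->(1,4) | p1:(1,0)->(2,0)->EXIT | p2:(1,1)->(2,1) | p3:(4,1)->(3,1) | p4:(1,4)->(0,4)
Step 2: p0:(1,4)->(0,4) | p1:escaped | p2:(2,1)->(2,0)->EXIT | p3:(3,1)->(2,1) | p4:(0,4)->(0,3)->EXIT
Step 3: p0:(0,4)->(0,3)->EXIT | p1:escaped | p2:escaped | p3:(2,1)->(2,0)->EXIT | p4:escaped
Exit steps: [3, 1, 2, 3, 2]
First to escape: p1 at step 1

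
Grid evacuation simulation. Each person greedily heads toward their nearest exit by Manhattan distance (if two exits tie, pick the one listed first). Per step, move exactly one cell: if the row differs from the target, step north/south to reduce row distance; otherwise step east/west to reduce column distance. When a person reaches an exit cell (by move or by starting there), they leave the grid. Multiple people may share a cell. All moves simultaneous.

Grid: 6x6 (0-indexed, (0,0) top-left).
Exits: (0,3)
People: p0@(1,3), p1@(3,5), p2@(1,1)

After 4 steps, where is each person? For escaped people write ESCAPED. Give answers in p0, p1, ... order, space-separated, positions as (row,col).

Step 1: p0:(1,3)->(0,3)->EXIT | p1:(3,5)->(2,5) | p2:(1,1)->(0,1)
Step 2: p0:escaped | p1:(2,5)->(1,5) | p2:(0,1)->(0,2)
Step 3: p0:escaped | p1:(1,5)->(0,5) | p2:(0,2)->(0,3)->EXIT
Step 4: p0:escaped | p1:(0,5)->(0,4) | p2:escaped

ESCAPED (0,4) ESCAPED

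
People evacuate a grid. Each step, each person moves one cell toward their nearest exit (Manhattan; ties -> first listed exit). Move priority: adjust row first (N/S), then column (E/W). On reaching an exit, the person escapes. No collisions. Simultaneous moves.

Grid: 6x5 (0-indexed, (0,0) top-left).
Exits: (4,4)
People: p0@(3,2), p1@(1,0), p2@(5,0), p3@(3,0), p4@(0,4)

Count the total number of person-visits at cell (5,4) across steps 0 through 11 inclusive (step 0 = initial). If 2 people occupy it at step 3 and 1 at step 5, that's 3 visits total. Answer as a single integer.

Step 0: p0@(3,2) p1@(1,0) p2@(5,0) p3@(3,0) p4@(0,4) -> at (5,4): 0 [-], cum=0
Step 1: p0@(4,2) p1@(2,0) p2@(4,0) p3@(4,0) p4@(1,4) -> at (5,4): 0 [-], cum=0
Step 2: p0@(4,3) p1@(3,0) p2@(4,1) p3@(4,1) p4@(2,4) -> at (5,4): 0 [-], cum=0
Step 3: p0@ESC p1@(4,0) p2@(4,2) p3@(4,2) p4@(3,4) -> at (5,4): 0 [-], cum=0
Step 4: p0@ESC p1@(4,1) p2@(4,3) p3@(4,3) p4@ESC -> at (5,4): 0 [-], cum=0
Step 5: p0@ESC p1@(4,2) p2@ESC p3@ESC p4@ESC -> at (5,4): 0 [-], cum=0
Step 6: p0@ESC p1@(4,3) p2@ESC p3@ESC p4@ESC -> at (5,4): 0 [-], cum=0
Step 7: p0@ESC p1@ESC p2@ESC p3@ESC p4@ESC -> at (5,4): 0 [-], cum=0
Total visits = 0

Answer: 0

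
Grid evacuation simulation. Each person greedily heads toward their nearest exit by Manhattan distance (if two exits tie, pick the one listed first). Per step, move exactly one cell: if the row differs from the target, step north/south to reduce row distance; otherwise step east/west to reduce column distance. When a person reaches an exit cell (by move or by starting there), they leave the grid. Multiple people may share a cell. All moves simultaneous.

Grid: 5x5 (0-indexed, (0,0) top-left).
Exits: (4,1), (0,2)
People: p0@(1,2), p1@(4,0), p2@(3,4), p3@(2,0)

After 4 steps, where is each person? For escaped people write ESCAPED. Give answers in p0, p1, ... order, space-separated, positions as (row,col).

Step 1: p0:(1,2)->(0,2)->EXIT | p1:(4,0)->(4,1)->EXIT | p2:(3,4)->(4,4) | p3:(2,0)->(3,0)
Step 2: p0:escaped | p1:escaped | p2:(4,4)->(4,3) | p3:(3,0)->(4,0)
Step 3: p0:escaped | p1:escaped | p2:(4,3)->(4,2) | p3:(4,0)->(4,1)->EXIT
Step 4: p0:escaped | p1:escaped | p2:(4,2)->(4,1)->EXIT | p3:escaped

ESCAPED ESCAPED ESCAPED ESCAPED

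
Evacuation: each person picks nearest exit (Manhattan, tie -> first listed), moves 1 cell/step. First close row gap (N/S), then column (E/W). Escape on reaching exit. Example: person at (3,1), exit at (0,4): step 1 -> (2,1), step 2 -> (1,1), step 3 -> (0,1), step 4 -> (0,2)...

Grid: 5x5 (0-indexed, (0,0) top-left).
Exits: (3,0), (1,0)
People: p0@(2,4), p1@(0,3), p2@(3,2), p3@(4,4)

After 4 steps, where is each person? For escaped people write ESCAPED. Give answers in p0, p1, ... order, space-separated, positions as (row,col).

Step 1: p0:(2,4)->(3,4) | p1:(0,3)->(1,3) | p2:(3,2)->(3,1) | p3:(4,4)->(3,4)
Step 2: p0:(3,4)->(3,3) | p1:(1,3)->(1,2) | p2:(3,1)->(3,0)->EXIT | p3:(3,4)->(3,3)
Step 3: p0:(3,3)->(3,2) | p1:(1,2)->(1,1) | p2:escaped | p3:(3,3)->(3,2)
Step 4: p0:(3,2)->(3,1) | p1:(1,1)->(1,0)->EXIT | p2:escaped | p3:(3,2)->(3,1)

(3,1) ESCAPED ESCAPED (3,1)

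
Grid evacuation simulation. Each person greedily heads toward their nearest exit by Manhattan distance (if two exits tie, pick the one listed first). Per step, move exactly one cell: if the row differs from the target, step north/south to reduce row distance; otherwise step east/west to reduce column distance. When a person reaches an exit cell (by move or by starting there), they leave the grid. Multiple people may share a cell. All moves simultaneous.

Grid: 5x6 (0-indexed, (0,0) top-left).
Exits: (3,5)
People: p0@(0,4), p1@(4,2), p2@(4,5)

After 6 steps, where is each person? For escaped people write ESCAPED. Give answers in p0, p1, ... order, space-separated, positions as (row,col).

Step 1: p0:(0,4)->(1,4) | p1:(4,2)->(3,2) | p2:(4,5)->(3,5)->EXIT
Step 2: p0:(1,4)->(2,4) | p1:(3,2)->(3,3) | p2:escaped
Step 3: p0:(2,4)->(3,4) | p1:(3,3)->(3,4) | p2:escaped
Step 4: p0:(3,4)->(3,5)->EXIT | p1:(3,4)->(3,5)->EXIT | p2:escaped

ESCAPED ESCAPED ESCAPED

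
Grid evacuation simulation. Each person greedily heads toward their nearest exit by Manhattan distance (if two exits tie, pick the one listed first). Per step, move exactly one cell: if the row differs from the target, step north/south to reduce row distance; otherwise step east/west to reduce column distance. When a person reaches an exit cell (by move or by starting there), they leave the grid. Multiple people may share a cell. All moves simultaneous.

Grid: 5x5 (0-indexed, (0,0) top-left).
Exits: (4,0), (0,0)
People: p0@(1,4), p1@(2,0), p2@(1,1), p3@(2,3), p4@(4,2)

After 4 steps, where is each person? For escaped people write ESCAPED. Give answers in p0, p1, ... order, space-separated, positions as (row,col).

Step 1: p0:(1,4)->(0,4) | p1:(2,0)->(3,0) | p2:(1,1)->(0,1) | p3:(2,3)->(3,3) | p4:(4,2)->(4,1)
Step 2: p0:(0,4)->(0,3) | p1:(3,0)->(4,0)->EXIT | p2:(0,1)->(0,0)->EXIT | p3:(3,3)->(4,3) | p4:(4,1)->(4,0)->EXIT
Step 3: p0:(0,3)->(0,2) | p1:escaped | p2:escaped | p3:(4,3)->(4,2) | p4:escaped
Step 4: p0:(0,2)->(0,1) | p1:escaped | p2:escaped | p3:(4,2)->(4,1) | p4:escaped

(0,1) ESCAPED ESCAPED (4,1) ESCAPED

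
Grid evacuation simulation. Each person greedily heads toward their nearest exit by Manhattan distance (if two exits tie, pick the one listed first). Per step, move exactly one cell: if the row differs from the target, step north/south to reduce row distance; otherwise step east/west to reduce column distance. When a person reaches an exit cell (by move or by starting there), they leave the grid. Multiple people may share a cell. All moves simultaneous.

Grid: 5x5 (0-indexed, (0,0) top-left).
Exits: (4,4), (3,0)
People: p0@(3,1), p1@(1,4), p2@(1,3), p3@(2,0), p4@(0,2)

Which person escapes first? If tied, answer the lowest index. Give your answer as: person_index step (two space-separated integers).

Step 1: p0:(3,1)->(3,0)->EXIT | p1:(1,4)->(2,4) | p2:(1,3)->(2,3) | p3:(2,0)->(3,0)->EXIT | p4:(0,2)->(1,2)
Step 2: p0:escaped | p1:(2,4)->(3,4) | p2:(2,3)->(3,3) | p3:escaped | p4:(1,2)->(2,2)
Step 3: p0:escaped | p1:(3,4)->(4,4)->EXIT | p2:(3,3)->(4,3) | p3:escaped | p4:(2,2)->(3,2)
Step 4: p0:escaped | p1:escaped | p2:(4,3)->(4,4)->EXIT | p3:escaped | p4:(3,2)->(3,1)
Step 5: p0:escaped | p1:escaped | p2:escaped | p3:escaped | p4:(3,1)->(3,0)->EXIT
Exit steps: [1, 3, 4, 1, 5]
First to escape: p0 at step 1

Answer: 0 1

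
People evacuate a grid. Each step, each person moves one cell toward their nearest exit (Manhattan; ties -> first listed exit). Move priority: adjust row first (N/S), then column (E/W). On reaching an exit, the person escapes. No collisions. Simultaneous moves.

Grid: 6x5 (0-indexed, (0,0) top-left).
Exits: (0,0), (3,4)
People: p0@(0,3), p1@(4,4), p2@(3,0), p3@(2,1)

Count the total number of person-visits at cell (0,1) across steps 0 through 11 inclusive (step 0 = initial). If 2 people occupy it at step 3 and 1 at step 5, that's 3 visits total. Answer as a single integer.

Step 0: p0@(0,3) p1@(4,4) p2@(3,0) p3@(2,1) -> at (0,1): 0 [-], cum=0
Step 1: p0@(0,2) p1@ESC p2@(2,0) p3@(1,1) -> at (0,1): 0 [-], cum=0
Step 2: p0@(0,1) p1@ESC p2@(1,0) p3@(0,1) -> at (0,1): 2 [p0,p3], cum=2
Step 3: p0@ESC p1@ESC p2@ESC p3@ESC -> at (0,1): 0 [-], cum=2
Total visits = 2

Answer: 2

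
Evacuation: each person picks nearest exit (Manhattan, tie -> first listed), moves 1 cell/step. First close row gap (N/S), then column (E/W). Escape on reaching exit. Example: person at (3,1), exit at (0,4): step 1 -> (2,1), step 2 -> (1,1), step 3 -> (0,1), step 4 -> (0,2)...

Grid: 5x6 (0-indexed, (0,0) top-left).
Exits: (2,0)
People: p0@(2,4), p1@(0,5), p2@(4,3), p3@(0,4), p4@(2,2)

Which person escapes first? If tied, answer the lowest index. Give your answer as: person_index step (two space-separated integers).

Step 1: p0:(2,4)->(2,3) | p1:(0,5)->(1,5) | p2:(4,3)->(3,3) | p3:(0,4)->(1,4) | p4:(2,2)->(2,1)
Step 2: p0:(2,3)->(2,2) | p1:(1,5)->(2,5) | p2:(3,3)->(2,3) | p3:(1,4)->(2,4) | p4:(2,1)->(2,0)->EXIT
Step 3: p0:(2,2)->(2,1) | p1:(2,5)->(2,4) | p2:(2,3)->(2,2) | p3:(2,4)->(2,3) | p4:escaped
Step 4: p0:(2,1)->(2,0)->EXIT | p1:(2,4)->(2,3) | p2:(2,2)->(2,1) | p3:(2,3)->(2,2) | p4:escaped
Step 5: p0:escaped | p1:(2,3)->(2,2) | p2:(2,1)->(2,0)->EXIT | p3:(2,2)->(2,1) | p4:escaped
Step 6: p0:escaped | p1:(2,2)->(2,1) | p2:escaped | p3:(2,1)->(2,0)->EXIT | p4:escaped
Step 7: p0:escaped | p1:(2,1)->(2,0)->EXIT | p2:escaped | p3:escaped | p4:escaped
Exit steps: [4, 7, 5, 6, 2]
First to escape: p4 at step 2

Answer: 4 2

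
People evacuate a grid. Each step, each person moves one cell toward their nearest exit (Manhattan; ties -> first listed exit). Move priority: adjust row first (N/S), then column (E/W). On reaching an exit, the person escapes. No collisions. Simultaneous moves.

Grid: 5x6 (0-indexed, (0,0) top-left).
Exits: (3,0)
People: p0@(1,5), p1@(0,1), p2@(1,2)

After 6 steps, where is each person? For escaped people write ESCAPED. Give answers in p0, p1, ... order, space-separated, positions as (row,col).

Step 1: p0:(1,5)->(2,5) | p1:(0,1)->(1,1) | p2:(1,2)->(2,2)
Step 2: p0:(2,5)->(3,5) | p1:(1,1)->(2,1) | p2:(2,2)->(3,2)
Step 3: p0:(3,5)->(3,4) | p1:(2,1)->(3,1) | p2:(3,2)->(3,1)
Step 4: p0:(3,4)->(3,3) | p1:(3,1)->(3,0)->EXIT | p2:(3,1)->(3,0)->EXIT
Step 5: p0:(3,3)->(3,2) | p1:escaped | p2:escaped
Step 6: p0:(3,2)->(3,1) | p1:escaped | p2:escaped

(3,1) ESCAPED ESCAPED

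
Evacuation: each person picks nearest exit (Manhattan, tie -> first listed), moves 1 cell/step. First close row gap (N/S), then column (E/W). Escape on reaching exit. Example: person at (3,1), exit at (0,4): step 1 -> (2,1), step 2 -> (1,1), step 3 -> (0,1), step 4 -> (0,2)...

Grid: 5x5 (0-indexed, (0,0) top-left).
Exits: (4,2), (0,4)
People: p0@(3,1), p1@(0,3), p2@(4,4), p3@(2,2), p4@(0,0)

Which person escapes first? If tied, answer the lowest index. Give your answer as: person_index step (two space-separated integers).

Answer: 1 1

Derivation:
Step 1: p0:(3,1)->(4,1) | p1:(0,3)->(0,4)->EXIT | p2:(4,4)->(4,3) | p3:(2,2)->(3,2) | p4:(0,0)->(0,1)
Step 2: p0:(4,1)->(4,2)->EXIT | p1:escaped | p2:(4,3)->(4,2)->EXIT | p3:(3,2)->(4,2)->EXIT | p4:(0,1)->(0,2)
Step 3: p0:escaped | p1:escaped | p2:escaped | p3:escaped | p4:(0,2)->(0,3)
Step 4: p0:escaped | p1:escaped | p2:escaped | p3:escaped | p4:(0,3)->(0,4)->EXIT
Exit steps: [2, 1, 2, 2, 4]
First to escape: p1 at step 1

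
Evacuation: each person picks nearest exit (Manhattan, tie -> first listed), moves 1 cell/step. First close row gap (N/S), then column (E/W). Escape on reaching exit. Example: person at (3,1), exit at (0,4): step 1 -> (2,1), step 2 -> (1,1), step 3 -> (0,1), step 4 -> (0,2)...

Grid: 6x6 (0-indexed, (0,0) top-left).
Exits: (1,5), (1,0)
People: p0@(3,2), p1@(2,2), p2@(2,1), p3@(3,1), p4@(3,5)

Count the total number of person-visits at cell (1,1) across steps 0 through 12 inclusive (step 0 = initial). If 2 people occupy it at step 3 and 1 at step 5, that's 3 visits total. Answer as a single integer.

Answer: 4

Derivation:
Step 0: p0@(3,2) p1@(2,2) p2@(2,1) p3@(3,1) p4@(3,5) -> at (1,1): 0 [-], cum=0
Step 1: p0@(2,2) p1@(1,2) p2@(1,1) p3@(2,1) p4@(2,5) -> at (1,1): 1 [p2], cum=1
Step 2: p0@(1,2) p1@(1,1) p2@ESC p3@(1,1) p4@ESC -> at (1,1): 2 [p1,p3], cum=3
Step 3: p0@(1,1) p1@ESC p2@ESC p3@ESC p4@ESC -> at (1,1): 1 [p0], cum=4
Step 4: p0@ESC p1@ESC p2@ESC p3@ESC p4@ESC -> at (1,1): 0 [-], cum=4
Total visits = 4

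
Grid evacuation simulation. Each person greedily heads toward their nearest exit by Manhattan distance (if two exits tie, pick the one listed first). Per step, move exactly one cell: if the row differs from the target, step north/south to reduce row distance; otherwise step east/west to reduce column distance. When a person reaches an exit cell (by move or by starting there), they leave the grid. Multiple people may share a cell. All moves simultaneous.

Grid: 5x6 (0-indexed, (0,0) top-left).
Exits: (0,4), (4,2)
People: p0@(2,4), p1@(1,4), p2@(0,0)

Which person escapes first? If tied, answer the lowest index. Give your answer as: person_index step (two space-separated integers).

Step 1: p0:(2,4)->(1,4) | p1:(1,4)->(0,4)->EXIT | p2:(0,0)->(0,1)
Step 2: p0:(1,4)->(0,4)->EXIT | p1:escaped | p2:(0,1)->(0,2)
Step 3: p0:escaped | p1:escaped | p2:(0,2)->(0,3)
Step 4: p0:escaped | p1:escaped | p2:(0,3)->(0,4)->EXIT
Exit steps: [2, 1, 4]
First to escape: p1 at step 1

Answer: 1 1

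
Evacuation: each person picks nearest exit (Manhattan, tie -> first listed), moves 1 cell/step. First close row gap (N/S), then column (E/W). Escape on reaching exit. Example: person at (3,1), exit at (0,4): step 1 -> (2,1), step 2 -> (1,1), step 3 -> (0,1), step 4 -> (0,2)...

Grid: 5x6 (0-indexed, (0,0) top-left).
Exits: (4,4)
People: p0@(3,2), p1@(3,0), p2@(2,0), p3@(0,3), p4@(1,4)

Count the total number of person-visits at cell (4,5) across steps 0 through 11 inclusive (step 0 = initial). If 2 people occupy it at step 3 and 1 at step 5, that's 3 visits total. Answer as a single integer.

Answer: 0

Derivation:
Step 0: p0@(3,2) p1@(3,0) p2@(2,0) p3@(0,3) p4@(1,4) -> at (4,5): 0 [-], cum=0
Step 1: p0@(4,2) p1@(4,0) p2@(3,0) p3@(1,3) p4@(2,4) -> at (4,5): 0 [-], cum=0
Step 2: p0@(4,3) p1@(4,1) p2@(4,0) p3@(2,3) p4@(3,4) -> at (4,5): 0 [-], cum=0
Step 3: p0@ESC p1@(4,2) p2@(4,1) p3@(3,3) p4@ESC -> at (4,5): 0 [-], cum=0
Step 4: p0@ESC p1@(4,3) p2@(4,2) p3@(4,3) p4@ESC -> at (4,5): 0 [-], cum=0
Step 5: p0@ESC p1@ESC p2@(4,3) p3@ESC p4@ESC -> at (4,5): 0 [-], cum=0
Step 6: p0@ESC p1@ESC p2@ESC p3@ESC p4@ESC -> at (4,5): 0 [-], cum=0
Total visits = 0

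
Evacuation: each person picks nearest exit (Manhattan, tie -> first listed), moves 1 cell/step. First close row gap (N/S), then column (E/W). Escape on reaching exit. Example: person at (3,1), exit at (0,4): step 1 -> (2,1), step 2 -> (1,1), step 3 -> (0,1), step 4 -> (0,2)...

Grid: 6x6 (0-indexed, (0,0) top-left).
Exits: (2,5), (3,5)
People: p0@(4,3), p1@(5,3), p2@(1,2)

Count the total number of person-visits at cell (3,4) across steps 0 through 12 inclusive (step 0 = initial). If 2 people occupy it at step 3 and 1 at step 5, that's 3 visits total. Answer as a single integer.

Step 0: p0@(4,3) p1@(5,3) p2@(1,2) -> at (3,4): 0 [-], cum=0
Step 1: p0@(3,3) p1@(4,3) p2@(2,2) -> at (3,4): 0 [-], cum=0
Step 2: p0@(3,4) p1@(3,3) p2@(2,3) -> at (3,4): 1 [p0], cum=1
Step 3: p0@ESC p1@(3,4) p2@(2,4) -> at (3,4): 1 [p1], cum=2
Step 4: p0@ESC p1@ESC p2@ESC -> at (3,4): 0 [-], cum=2
Total visits = 2

Answer: 2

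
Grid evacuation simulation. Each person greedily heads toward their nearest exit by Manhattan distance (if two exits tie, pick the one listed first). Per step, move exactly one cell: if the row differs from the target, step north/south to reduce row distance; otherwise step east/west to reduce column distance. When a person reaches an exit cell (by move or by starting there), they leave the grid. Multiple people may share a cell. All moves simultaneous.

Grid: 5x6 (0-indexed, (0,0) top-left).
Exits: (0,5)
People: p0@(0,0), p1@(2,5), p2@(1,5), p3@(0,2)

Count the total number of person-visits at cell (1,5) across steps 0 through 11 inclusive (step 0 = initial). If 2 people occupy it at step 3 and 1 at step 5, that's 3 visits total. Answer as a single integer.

Answer: 2

Derivation:
Step 0: p0@(0,0) p1@(2,5) p2@(1,5) p3@(0,2) -> at (1,5): 1 [p2], cum=1
Step 1: p0@(0,1) p1@(1,5) p2@ESC p3@(0,3) -> at (1,5): 1 [p1], cum=2
Step 2: p0@(0,2) p1@ESC p2@ESC p3@(0,4) -> at (1,5): 0 [-], cum=2
Step 3: p0@(0,3) p1@ESC p2@ESC p3@ESC -> at (1,5): 0 [-], cum=2
Step 4: p0@(0,4) p1@ESC p2@ESC p3@ESC -> at (1,5): 0 [-], cum=2
Step 5: p0@ESC p1@ESC p2@ESC p3@ESC -> at (1,5): 0 [-], cum=2
Total visits = 2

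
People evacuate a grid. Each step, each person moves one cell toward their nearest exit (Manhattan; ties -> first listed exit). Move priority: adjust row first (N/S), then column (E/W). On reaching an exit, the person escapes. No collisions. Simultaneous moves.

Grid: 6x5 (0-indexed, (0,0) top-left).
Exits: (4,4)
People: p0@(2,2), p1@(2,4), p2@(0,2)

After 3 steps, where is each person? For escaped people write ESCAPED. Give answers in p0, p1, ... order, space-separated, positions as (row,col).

Step 1: p0:(2,2)->(3,2) | p1:(2,4)->(3,4) | p2:(0,2)->(1,2)
Step 2: p0:(3,2)->(4,2) | p1:(3,4)->(4,4)->EXIT | p2:(1,2)->(2,2)
Step 3: p0:(4,2)->(4,3) | p1:escaped | p2:(2,2)->(3,2)

(4,3) ESCAPED (3,2)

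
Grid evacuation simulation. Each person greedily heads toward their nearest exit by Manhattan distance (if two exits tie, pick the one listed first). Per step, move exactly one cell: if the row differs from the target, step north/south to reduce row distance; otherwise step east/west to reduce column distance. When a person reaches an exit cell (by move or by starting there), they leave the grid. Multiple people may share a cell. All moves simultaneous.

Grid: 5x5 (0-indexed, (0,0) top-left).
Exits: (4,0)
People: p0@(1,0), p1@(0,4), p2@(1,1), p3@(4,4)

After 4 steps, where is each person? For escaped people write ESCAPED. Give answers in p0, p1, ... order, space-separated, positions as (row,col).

Step 1: p0:(1,0)->(2,0) | p1:(0,4)->(1,4) | p2:(1,1)->(2,1) | p3:(4,4)->(4,3)
Step 2: p0:(2,0)->(3,0) | p1:(1,4)->(2,4) | p2:(2,1)->(3,1) | p3:(4,3)->(4,2)
Step 3: p0:(3,0)->(4,0)->EXIT | p1:(2,4)->(3,4) | p2:(3,1)->(4,1) | p3:(4,2)->(4,1)
Step 4: p0:escaped | p1:(3,4)->(4,4) | p2:(4,1)->(4,0)->EXIT | p3:(4,1)->(4,0)->EXIT

ESCAPED (4,4) ESCAPED ESCAPED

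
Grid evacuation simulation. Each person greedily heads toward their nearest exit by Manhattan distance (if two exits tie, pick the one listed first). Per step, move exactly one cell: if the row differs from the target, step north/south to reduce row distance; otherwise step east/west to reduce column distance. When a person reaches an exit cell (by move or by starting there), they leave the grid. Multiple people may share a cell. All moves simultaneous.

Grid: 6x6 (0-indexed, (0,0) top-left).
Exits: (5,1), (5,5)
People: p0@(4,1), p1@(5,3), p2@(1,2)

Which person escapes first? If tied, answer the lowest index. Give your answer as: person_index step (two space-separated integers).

Step 1: p0:(4,1)->(5,1)->EXIT | p1:(5,3)->(5,2) | p2:(1,2)->(2,2)
Step 2: p0:escaped | p1:(5,2)->(5,1)->EXIT | p2:(2,2)->(3,2)
Step 3: p0:escaped | p1:escaped | p2:(3,2)->(4,2)
Step 4: p0:escaped | p1:escaped | p2:(4,2)->(5,2)
Step 5: p0:escaped | p1:escaped | p2:(5,2)->(5,1)->EXIT
Exit steps: [1, 2, 5]
First to escape: p0 at step 1

Answer: 0 1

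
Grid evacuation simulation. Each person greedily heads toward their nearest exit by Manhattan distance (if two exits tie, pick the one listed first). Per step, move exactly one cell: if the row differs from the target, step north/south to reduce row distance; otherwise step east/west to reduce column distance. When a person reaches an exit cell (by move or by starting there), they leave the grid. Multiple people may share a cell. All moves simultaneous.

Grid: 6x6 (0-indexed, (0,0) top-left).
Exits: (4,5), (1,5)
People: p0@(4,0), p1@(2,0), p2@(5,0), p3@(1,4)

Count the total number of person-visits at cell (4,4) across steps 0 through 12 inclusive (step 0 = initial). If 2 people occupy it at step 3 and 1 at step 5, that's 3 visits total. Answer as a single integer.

Step 0: p0@(4,0) p1@(2,0) p2@(5,0) p3@(1,4) -> at (4,4): 0 [-], cum=0
Step 1: p0@(4,1) p1@(1,0) p2@(4,0) p3@ESC -> at (4,4): 0 [-], cum=0
Step 2: p0@(4,2) p1@(1,1) p2@(4,1) p3@ESC -> at (4,4): 0 [-], cum=0
Step 3: p0@(4,3) p1@(1,2) p2@(4,2) p3@ESC -> at (4,4): 0 [-], cum=0
Step 4: p0@(4,4) p1@(1,3) p2@(4,3) p3@ESC -> at (4,4): 1 [p0], cum=1
Step 5: p0@ESC p1@(1,4) p2@(4,4) p3@ESC -> at (4,4): 1 [p2], cum=2
Step 6: p0@ESC p1@ESC p2@ESC p3@ESC -> at (4,4): 0 [-], cum=2
Total visits = 2

Answer: 2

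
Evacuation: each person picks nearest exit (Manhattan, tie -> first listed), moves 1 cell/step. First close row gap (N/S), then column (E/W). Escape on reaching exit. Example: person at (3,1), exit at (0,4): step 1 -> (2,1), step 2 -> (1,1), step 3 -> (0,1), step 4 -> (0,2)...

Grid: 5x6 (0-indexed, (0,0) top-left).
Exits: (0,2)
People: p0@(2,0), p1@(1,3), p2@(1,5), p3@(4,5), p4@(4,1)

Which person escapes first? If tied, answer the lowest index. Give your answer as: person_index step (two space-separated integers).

Step 1: p0:(2,0)->(1,0) | p1:(1,3)->(0,3) | p2:(1,5)->(0,5) | p3:(4,5)->(3,5) | p4:(4,1)->(3,1)
Step 2: p0:(1,0)->(0,0) | p1:(0,3)->(0,2)->EXIT | p2:(0,5)->(0,4) | p3:(3,5)->(2,5) | p4:(3,1)->(2,1)
Step 3: p0:(0,0)->(0,1) | p1:escaped | p2:(0,4)->(0,3) | p3:(2,5)->(1,5) | p4:(2,1)->(1,1)
Step 4: p0:(0,1)->(0,2)->EXIT | p1:escaped | p2:(0,3)->(0,2)->EXIT | p3:(1,5)->(0,5) | p4:(1,1)->(0,1)
Step 5: p0:escaped | p1:escaped | p2:escaped | p3:(0,5)->(0,4) | p4:(0,1)->(0,2)->EXIT
Step 6: p0:escaped | p1:escaped | p2:escaped | p3:(0,4)->(0,3) | p4:escaped
Step 7: p0:escaped | p1:escaped | p2:escaped | p3:(0,3)->(0,2)->EXIT | p4:escaped
Exit steps: [4, 2, 4, 7, 5]
First to escape: p1 at step 2

Answer: 1 2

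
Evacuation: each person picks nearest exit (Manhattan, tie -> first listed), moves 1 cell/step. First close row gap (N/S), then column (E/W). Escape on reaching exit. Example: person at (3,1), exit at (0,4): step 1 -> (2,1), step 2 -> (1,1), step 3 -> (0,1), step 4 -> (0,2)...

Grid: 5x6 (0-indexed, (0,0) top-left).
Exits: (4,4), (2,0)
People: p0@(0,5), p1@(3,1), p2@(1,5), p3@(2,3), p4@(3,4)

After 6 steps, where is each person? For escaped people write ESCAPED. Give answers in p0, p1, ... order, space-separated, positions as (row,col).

Step 1: p0:(0,5)->(1,5) | p1:(3,1)->(2,1) | p2:(1,5)->(2,5) | p3:(2,3)->(3,3) | p4:(3,4)->(4,4)->EXIT
Step 2: p0:(1,5)->(2,5) | p1:(2,1)->(2,0)->EXIT | p2:(2,5)->(3,5) | p3:(3,3)->(4,3) | p4:escaped
Step 3: p0:(2,5)->(3,5) | p1:escaped | p2:(3,5)->(4,5) | p3:(4,3)->(4,4)->EXIT | p4:escaped
Step 4: p0:(3,5)->(4,5) | p1:escaped | p2:(4,5)->(4,4)->EXIT | p3:escaped | p4:escaped
Step 5: p0:(4,5)->(4,4)->EXIT | p1:escaped | p2:escaped | p3:escaped | p4:escaped

ESCAPED ESCAPED ESCAPED ESCAPED ESCAPED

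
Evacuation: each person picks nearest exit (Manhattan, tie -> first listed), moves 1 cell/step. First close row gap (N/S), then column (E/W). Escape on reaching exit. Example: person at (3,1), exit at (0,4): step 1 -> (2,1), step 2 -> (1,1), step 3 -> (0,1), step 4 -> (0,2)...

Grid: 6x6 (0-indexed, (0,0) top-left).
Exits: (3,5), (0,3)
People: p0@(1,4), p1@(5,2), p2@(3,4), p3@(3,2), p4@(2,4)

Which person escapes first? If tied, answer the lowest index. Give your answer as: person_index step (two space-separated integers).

Answer: 2 1

Derivation:
Step 1: p0:(1,4)->(0,4) | p1:(5,2)->(4,2) | p2:(3,4)->(3,5)->EXIT | p3:(3,2)->(3,3) | p4:(2,4)->(3,4)
Step 2: p0:(0,4)->(0,3)->EXIT | p1:(4,2)->(3,2) | p2:escaped | p3:(3,3)->(3,4) | p4:(3,4)->(3,5)->EXIT
Step 3: p0:escaped | p1:(3,2)->(3,3) | p2:escaped | p3:(3,4)->(3,5)->EXIT | p4:escaped
Step 4: p0:escaped | p1:(3,3)->(3,4) | p2:escaped | p3:escaped | p4:escaped
Step 5: p0:escaped | p1:(3,4)->(3,5)->EXIT | p2:escaped | p3:escaped | p4:escaped
Exit steps: [2, 5, 1, 3, 2]
First to escape: p2 at step 1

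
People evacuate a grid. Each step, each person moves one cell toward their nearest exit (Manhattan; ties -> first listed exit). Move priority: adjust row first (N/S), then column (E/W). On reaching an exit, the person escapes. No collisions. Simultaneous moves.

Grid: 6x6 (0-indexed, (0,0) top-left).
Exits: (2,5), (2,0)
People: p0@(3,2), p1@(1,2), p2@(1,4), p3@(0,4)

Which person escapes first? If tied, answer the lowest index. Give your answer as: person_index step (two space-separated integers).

Step 1: p0:(3,2)->(2,2) | p1:(1,2)->(2,2) | p2:(1,4)->(2,4) | p3:(0,4)->(1,4)
Step 2: p0:(2,2)->(2,1) | p1:(2,2)->(2,1) | p2:(2,4)->(2,5)->EXIT | p3:(1,4)->(2,4)
Step 3: p0:(2,1)->(2,0)->EXIT | p1:(2,1)->(2,0)->EXIT | p2:escaped | p3:(2,4)->(2,5)->EXIT
Exit steps: [3, 3, 2, 3]
First to escape: p2 at step 2

Answer: 2 2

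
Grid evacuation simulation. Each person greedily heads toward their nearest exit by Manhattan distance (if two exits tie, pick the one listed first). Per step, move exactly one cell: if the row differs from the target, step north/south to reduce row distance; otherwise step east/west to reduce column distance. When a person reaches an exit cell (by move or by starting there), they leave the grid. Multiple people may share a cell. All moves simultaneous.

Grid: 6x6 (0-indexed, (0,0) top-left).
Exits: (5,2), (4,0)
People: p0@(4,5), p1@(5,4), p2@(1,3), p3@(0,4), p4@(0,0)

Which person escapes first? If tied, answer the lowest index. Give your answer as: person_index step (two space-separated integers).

Step 1: p0:(4,5)->(5,5) | p1:(5,4)->(5,3) | p2:(1,3)->(2,3) | p3:(0,4)->(1,4) | p4:(0,0)->(1,0)
Step 2: p0:(5,5)->(5,4) | p1:(5,3)->(5,2)->EXIT | p2:(2,3)->(3,3) | p3:(1,4)->(2,4) | p4:(1,0)->(2,0)
Step 3: p0:(5,4)->(5,3) | p1:escaped | p2:(3,3)->(4,3) | p3:(2,4)->(3,4) | p4:(2,0)->(3,0)
Step 4: p0:(5,3)->(5,2)->EXIT | p1:escaped | p2:(4,3)->(5,3) | p3:(3,4)->(4,4) | p4:(3,0)->(4,0)->EXIT
Step 5: p0:escaped | p1:escaped | p2:(5,3)->(5,2)->EXIT | p3:(4,4)->(5,4) | p4:escaped
Step 6: p0:escaped | p1:escaped | p2:escaped | p3:(5,4)->(5,3) | p4:escaped
Step 7: p0:escaped | p1:escaped | p2:escaped | p3:(5,3)->(5,2)->EXIT | p4:escaped
Exit steps: [4, 2, 5, 7, 4]
First to escape: p1 at step 2

Answer: 1 2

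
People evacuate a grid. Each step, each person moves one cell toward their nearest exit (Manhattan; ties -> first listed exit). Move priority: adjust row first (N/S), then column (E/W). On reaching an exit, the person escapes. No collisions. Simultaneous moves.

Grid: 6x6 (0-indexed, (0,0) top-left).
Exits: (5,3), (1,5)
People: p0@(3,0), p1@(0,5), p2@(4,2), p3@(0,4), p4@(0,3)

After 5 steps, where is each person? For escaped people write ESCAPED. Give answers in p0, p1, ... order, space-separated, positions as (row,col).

Step 1: p0:(3,0)->(4,0) | p1:(0,5)->(1,5)->EXIT | p2:(4,2)->(5,2) | p3:(0,4)->(1,4) | p4:(0,3)->(1,3)
Step 2: p0:(4,0)->(5,0) | p1:escaped | p2:(5,2)->(5,3)->EXIT | p3:(1,4)->(1,5)->EXIT | p4:(1,3)->(1,4)
Step 3: p0:(5,0)->(5,1) | p1:escaped | p2:escaped | p3:escaped | p4:(1,4)->(1,5)->EXIT
Step 4: p0:(5,1)->(5,2) | p1:escaped | p2:escaped | p3:escaped | p4:escaped
Step 5: p0:(5,2)->(5,3)->EXIT | p1:escaped | p2:escaped | p3:escaped | p4:escaped

ESCAPED ESCAPED ESCAPED ESCAPED ESCAPED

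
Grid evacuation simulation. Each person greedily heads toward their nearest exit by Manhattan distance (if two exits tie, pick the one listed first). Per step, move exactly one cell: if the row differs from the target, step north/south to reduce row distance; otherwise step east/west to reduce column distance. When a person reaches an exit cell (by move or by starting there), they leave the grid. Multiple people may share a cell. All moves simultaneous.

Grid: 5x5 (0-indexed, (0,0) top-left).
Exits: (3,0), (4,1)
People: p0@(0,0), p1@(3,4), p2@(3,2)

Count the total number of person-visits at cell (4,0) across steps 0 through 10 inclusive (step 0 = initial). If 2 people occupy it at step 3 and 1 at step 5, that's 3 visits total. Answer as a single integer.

Answer: 0

Derivation:
Step 0: p0@(0,0) p1@(3,4) p2@(3,2) -> at (4,0): 0 [-], cum=0
Step 1: p0@(1,0) p1@(3,3) p2@(3,1) -> at (4,0): 0 [-], cum=0
Step 2: p0@(2,0) p1@(3,2) p2@ESC -> at (4,0): 0 [-], cum=0
Step 3: p0@ESC p1@(3,1) p2@ESC -> at (4,0): 0 [-], cum=0
Step 4: p0@ESC p1@ESC p2@ESC -> at (4,0): 0 [-], cum=0
Total visits = 0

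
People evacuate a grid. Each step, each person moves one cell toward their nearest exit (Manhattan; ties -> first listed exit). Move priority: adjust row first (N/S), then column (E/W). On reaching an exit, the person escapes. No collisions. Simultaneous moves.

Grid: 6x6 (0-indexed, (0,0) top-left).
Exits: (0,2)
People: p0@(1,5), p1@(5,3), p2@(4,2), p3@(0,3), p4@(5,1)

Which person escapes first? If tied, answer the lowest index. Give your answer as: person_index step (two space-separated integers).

Step 1: p0:(1,5)->(0,5) | p1:(5,3)->(4,3) | p2:(4,2)->(3,2) | p3:(0,3)->(0,2)->EXIT | p4:(5,1)->(4,1)
Step 2: p0:(0,5)->(0,4) | p1:(4,3)->(3,3) | p2:(3,2)->(2,2) | p3:escaped | p4:(4,1)->(3,1)
Step 3: p0:(0,4)->(0,3) | p1:(3,3)->(2,3) | p2:(2,2)->(1,2) | p3:escaped | p4:(3,1)->(2,1)
Step 4: p0:(0,3)->(0,2)->EXIT | p1:(2,3)->(1,3) | p2:(1,2)->(0,2)->EXIT | p3:escaped | p4:(2,1)->(1,1)
Step 5: p0:escaped | p1:(1,3)->(0,3) | p2:escaped | p3:escaped | p4:(1,1)->(0,1)
Step 6: p0:escaped | p1:(0,3)->(0,2)->EXIT | p2:escaped | p3:escaped | p4:(0,1)->(0,2)->EXIT
Exit steps: [4, 6, 4, 1, 6]
First to escape: p3 at step 1

Answer: 3 1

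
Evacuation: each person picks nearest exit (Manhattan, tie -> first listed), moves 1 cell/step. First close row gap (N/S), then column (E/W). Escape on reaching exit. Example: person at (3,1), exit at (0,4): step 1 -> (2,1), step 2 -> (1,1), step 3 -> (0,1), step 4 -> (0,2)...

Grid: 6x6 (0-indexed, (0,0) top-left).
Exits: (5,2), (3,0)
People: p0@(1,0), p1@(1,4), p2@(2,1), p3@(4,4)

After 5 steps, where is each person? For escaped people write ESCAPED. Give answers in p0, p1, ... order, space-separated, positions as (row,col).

Step 1: p0:(1,0)->(2,0) | p1:(1,4)->(2,4) | p2:(2,1)->(3,1) | p3:(4,4)->(5,4)
Step 2: p0:(2,0)->(3,0)->EXIT | p1:(2,4)->(3,4) | p2:(3,1)->(3,0)->EXIT | p3:(5,4)->(5,3)
Step 3: p0:escaped | p1:(3,4)->(4,4) | p2:escaped | p3:(5,3)->(5,2)->EXIT
Step 4: p0:escaped | p1:(4,4)->(5,4) | p2:escaped | p3:escaped
Step 5: p0:escaped | p1:(5,4)->(5,3) | p2:escaped | p3:escaped

ESCAPED (5,3) ESCAPED ESCAPED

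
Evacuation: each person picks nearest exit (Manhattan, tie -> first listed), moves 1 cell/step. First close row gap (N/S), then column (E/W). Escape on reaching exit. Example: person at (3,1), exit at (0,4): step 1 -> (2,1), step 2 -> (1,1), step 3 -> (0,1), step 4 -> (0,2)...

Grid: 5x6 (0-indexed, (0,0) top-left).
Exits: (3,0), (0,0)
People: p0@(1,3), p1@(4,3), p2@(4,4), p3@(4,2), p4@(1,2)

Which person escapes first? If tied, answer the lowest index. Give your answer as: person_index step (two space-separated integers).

Answer: 3 3

Derivation:
Step 1: p0:(1,3)->(0,3) | p1:(4,3)->(3,3) | p2:(4,4)->(3,4) | p3:(4,2)->(3,2) | p4:(1,2)->(0,2)
Step 2: p0:(0,3)->(0,2) | p1:(3,3)->(3,2) | p2:(3,4)->(3,3) | p3:(3,2)->(3,1) | p4:(0,2)->(0,1)
Step 3: p0:(0,2)->(0,1) | p1:(3,2)->(3,1) | p2:(3,3)->(3,2) | p3:(3,1)->(3,0)->EXIT | p4:(0,1)->(0,0)->EXIT
Step 4: p0:(0,1)->(0,0)->EXIT | p1:(3,1)->(3,0)->EXIT | p2:(3,2)->(3,1) | p3:escaped | p4:escaped
Step 5: p0:escaped | p1:escaped | p2:(3,1)->(3,0)->EXIT | p3:escaped | p4:escaped
Exit steps: [4, 4, 5, 3, 3]
First to escape: p3 at step 3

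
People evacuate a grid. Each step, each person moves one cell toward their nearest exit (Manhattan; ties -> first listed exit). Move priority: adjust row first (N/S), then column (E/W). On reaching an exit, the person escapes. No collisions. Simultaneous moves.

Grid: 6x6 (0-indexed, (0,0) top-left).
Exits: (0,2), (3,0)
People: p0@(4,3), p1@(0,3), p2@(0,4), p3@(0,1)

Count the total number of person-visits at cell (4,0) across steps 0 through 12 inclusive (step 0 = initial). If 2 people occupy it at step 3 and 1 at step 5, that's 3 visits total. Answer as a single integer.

Answer: 0

Derivation:
Step 0: p0@(4,3) p1@(0,3) p2@(0,4) p3@(0,1) -> at (4,0): 0 [-], cum=0
Step 1: p0@(3,3) p1@ESC p2@(0,3) p3@ESC -> at (4,0): 0 [-], cum=0
Step 2: p0@(3,2) p1@ESC p2@ESC p3@ESC -> at (4,0): 0 [-], cum=0
Step 3: p0@(3,1) p1@ESC p2@ESC p3@ESC -> at (4,0): 0 [-], cum=0
Step 4: p0@ESC p1@ESC p2@ESC p3@ESC -> at (4,0): 0 [-], cum=0
Total visits = 0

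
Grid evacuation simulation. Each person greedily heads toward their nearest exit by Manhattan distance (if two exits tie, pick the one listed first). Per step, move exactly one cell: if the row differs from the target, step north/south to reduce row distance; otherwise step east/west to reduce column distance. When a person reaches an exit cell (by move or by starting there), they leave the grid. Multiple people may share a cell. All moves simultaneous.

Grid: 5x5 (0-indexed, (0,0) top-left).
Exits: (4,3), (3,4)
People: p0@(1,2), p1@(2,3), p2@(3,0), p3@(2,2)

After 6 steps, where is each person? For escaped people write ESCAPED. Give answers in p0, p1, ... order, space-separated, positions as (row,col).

Step 1: p0:(1,2)->(2,2) | p1:(2,3)->(3,3) | p2:(3,0)->(4,0) | p3:(2,2)->(3,2)
Step 2: p0:(2,2)->(3,2) | p1:(3,3)->(4,3)->EXIT | p2:(4,0)->(4,1) | p3:(3,2)->(4,2)
Step 3: p0:(3,2)->(4,2) | p1:escaped | p2:(4,1)->(4,2) | p3:(4,2)->(4,3)->EXIT
Step 4: p0:(4,2)->(4,3)->EXIT | p1:escaped | p2:(4,2)->(4,3)->EXIT | p3:escaped

ESCAPED ESCAPED ESCAPED ESCAPED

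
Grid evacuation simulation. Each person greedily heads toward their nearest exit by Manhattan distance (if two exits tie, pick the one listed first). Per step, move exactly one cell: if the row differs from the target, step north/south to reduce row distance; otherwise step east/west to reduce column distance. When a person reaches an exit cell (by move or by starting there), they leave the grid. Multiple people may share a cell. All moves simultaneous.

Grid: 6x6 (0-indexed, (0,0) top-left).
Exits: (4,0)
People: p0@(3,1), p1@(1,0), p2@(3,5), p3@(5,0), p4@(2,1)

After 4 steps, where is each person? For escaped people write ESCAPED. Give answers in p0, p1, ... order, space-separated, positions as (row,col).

Step 1: p0:(3,1)->(4,1) | p1:(1,0)->(2,0) | p2:(3,5)->(4,5) | p3:(5,0)->(4,0)->EXIT | p4:(2,1)->(3,1)
Step 2: p0:(4,1)->(4,0)->EXIT | p1:(2,0)->(3,0) | p2:(4,5)->(4,4) | p3:escaped | p4:(3,1)->(4,1)
Step 3: p0:escaped | p1:(3,0)->(4,0)->EXIT | p2:(4,4)->(4,3) | p3:escaped | p4:(4,1)->(4,0)->EXIT
Step 4: p0:escaped | p1:escaped | p2:(4,3)->(4,2) | p3:escaped | p4:escaped

ESCAPED ESCAPED (4,2) ESCAPED ESCAPED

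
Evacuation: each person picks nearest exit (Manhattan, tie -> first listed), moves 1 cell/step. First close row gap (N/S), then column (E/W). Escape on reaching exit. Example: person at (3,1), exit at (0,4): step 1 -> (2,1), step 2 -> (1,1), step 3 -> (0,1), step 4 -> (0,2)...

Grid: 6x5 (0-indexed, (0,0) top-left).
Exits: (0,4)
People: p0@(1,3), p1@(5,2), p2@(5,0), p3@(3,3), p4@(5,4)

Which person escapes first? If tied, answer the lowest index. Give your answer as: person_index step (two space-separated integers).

Step 1: p0:(1,3)->(0,3) | p1:(5,2)->(4,2) | p2:(5,0)->(4,0) | p3:(3,3)->(2,3) | p4:(5,4)->(4,4)
Step 2: p0:(0,3)->(0,4)->EXIT | p1:(4,2)->(3,2) | p2:(4,0)->(3,0) | p3:(2,3)->(1,3) | p4:(4,4)->(3,4)
Step 3: p0:escaped | p1:(3,2)->(2,2) | p2:(3,0)->(2,0) | p3:(1,3)->(0,3) | p4:(3,4)->(2,4)
Step 4: p0:escaped | p1:(2,2)->(1,2) | p2:(2,0)->(1,0) | p3:(0,3)->(0,4)->EXIT | p4:(2,4)->(1,4)
Step 5: p0:escaped | p1:(1,2)->(0,2) | p2:(1,0)->(0,0) | p3:escaped | p4:(1,4)->(0,4)->EXIT
Step 6: p0:escaped | p1:(0,2)->(0,3) | p2:(0,0)->(0,1) | p3:escaped | p4:escaped
Step 7: p0:escaped | p1:(0,3)->(0,4)->EXIT | p2:(0,1)->(0,2) | p3:escaped | p4:escaped
Step 8: p0:escaped | p1:escaped | p2:(0,2)->(0,3) | p3:escaped | p4:escaped
Step 9: p0:escaped | p1:escaped | p2:(0,3)->(0,4)->EXIT | p3:escaped | p4:escaped
Exit steps: [2, 7, 9, 4, 5]
First to escape: p0 at step 2

Answer: 0 2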